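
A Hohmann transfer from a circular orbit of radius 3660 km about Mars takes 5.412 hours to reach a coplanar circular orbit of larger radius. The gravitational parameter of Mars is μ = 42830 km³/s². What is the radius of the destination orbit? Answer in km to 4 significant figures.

Transfer time t = 5.412 hours = 19483.2 s, and t = π√(a_t³/μ).
So a_t = (μ t²/π²)^(1/3) = (42830 × (19483.2)² / π²)^(1/3) = 11810 km.
Since a_t = (r₁ + r₂)/2, r₂ = 2a_t − r₁ = 2×11810 − 3660 = 19960 km.

r₂ = 19960 km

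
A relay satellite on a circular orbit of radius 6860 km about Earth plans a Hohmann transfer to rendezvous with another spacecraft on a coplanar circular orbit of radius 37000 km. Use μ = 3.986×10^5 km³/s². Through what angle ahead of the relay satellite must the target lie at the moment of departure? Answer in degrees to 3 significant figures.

φ = 97.9°

The Hohmann ellipse has a_t = (r₁ + r₂)/2 = 21930 km.
Transfer time t = π√(a_t³/μ) = 16160 s.
The target's mean motion on its circular orbit is ω₂ = √(μ/r₂³) = 8.8709×10^-5 rad/s.
Angle swept by the target during transfer: ω₂·t = 1.4335 rad = 82.13°.
The relay satellite traverses 180° on the transfer ellipse, so the target must lead by 180° − 82.13° = 97.9°.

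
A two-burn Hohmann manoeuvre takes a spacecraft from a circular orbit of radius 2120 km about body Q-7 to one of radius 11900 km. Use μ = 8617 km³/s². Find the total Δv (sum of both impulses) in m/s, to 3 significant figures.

The Hohmann ellipse has a_t = (r₁ + r₂)/2 = 7010 km.
Circular speed at r₁: v₁ = √(μ/r₁) = √(8617/2120) = 2.0161 km/s.
On the transfer ellipse at r₁, vis-viva equation gives v_p = √[μ(2/r₁ − 1/a_t)] = 2.6268 km/s.
First burn Δv₁ = |v_p − v₁| = 0.6107 km/s.
At r₂, v₂ = √(μ/r₂) = 0.8510 km/s.
Transfer-orbit speed at r₂: v_a = √[μ(2/r₂ − 1/a_t)] = 0.4680 km/s.
Second burn Δv₂ = |v₂ − v_a| = 0.3830 km/s.
Δv = Δv₁ + Δv₂ = 0.6107 + 0.3830 = 0.9937 km/s.

Δv = 994 m/s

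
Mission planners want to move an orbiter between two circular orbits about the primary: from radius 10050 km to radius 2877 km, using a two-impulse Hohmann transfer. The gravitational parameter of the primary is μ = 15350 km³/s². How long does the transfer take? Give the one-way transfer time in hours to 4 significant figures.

Semi-major axis of the transfer orbit: a_t = (10050 + 2877)/2 = 6463.5 km.
By Kepler's third law the transfer-orbit period is T = 2π√(a_t³/μ), so t = T/2 = 13176 s.
Converting: 13176 s ÷ 3600 s/hour = 3.660 hours.

t = 3.660 hours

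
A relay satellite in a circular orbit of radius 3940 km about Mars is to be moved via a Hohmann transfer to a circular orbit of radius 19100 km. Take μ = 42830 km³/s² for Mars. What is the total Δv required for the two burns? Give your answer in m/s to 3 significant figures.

The Hohmann ellipse has a_t = (r₁ + r₂)/2 = 11520 km.
Circular speed at r₁: v₁ = √(μ/r₁) = √(42830/3940) = 3.2971 km/s.
On the transfer ellipse at r₁, vis-viva equation gives v_p = √[μ(2/r₁ − 1/a_t)] = 4.2454 km/s.
First burn Δv₁ = |v_p − v₁| = 0.9483 km/s.
Circular speed at r₂: v₂ = √(μ/r₂) = 1.49747 km/s.
Transfer-orbit speed at r₂: v_a = √[μ(2/r₂ − 1/a_t)] = 0.875748 km/s.
Second burn Δv₂ = |v₂ − v_a| = 0.6217 km/s.
Total Δv = Δv₁ + Δv₂ = 1.570 km/s.

Δv = 1570 m/s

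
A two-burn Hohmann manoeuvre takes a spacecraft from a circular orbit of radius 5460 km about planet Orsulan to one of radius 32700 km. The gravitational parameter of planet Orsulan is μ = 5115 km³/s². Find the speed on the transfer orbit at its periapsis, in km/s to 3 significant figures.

Transfer-ellipse semi-major axis a_t = (r₁ + r₂)/2 = (5460 + 32700)/2 = 19080 km.
The periapsis of the transfer ellipse is at r = 5460 km.
From the vis-viva equation, v = √[μ(2/r − 1/a_t)] = 1.267 km/s.

v = 1.27 km/s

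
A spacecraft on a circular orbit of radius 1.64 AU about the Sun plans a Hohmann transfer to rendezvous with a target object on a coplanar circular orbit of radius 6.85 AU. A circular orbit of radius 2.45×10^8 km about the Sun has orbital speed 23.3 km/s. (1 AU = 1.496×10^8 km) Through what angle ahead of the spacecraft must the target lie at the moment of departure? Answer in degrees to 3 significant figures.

From the circular-orbit relation v² = μ/r at r = 2.45×10^8 km: μ = v²r = (23.3)² × 2.45×10^8 = 1.33008×10^11 km³/s².
In km: r₁ = 1.64 × 1.496×10^8 = 2.45344×10^8 km; r₂ = 6.85 × 1.496×10^8 = 1.02476×10^9 km.
Transfer-ellipse semi-major axis a_t = (r₁ + r₂)/2 = (2.45344×10^8 + 1.02476×10^9)/2 = 6.35052×10^8 km.
Transfer time t = π√(a_t³/μ) = 1.3786×10^8 s.
The target's mean motion on its circular orbit is ω₂ = √(μ/r₂³) = 1.1117×10^-8 rad/s.
Angle swept by the target during transfer: ω₂·t = 1.5326 rad = 87.81°.
Arrival is 180° from departure on the ellipse, so φ = 180° − 87.81° = 92.2°.

φ = 92.2°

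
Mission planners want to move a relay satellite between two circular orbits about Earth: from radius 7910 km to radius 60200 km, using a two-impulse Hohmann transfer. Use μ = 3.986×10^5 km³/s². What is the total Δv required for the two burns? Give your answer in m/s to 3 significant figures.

Δv = 3670 m/s

Semi-major axis of the transfer orbit: a_t = (7910 + 60200)/2 = 34055 km.
At r₁ the circular-orbit speed is v₁ = √(μ/r₁) = 7.098726 km/s.
Transfer-orbit speed at r₁ (vis-viva equation): v_p = √[μ(2/r₁ − 1/a_t)] = 9.438179 km/s.
First burn Δv₁ = |v_p − v₁| = 2.339453 km/s.
Circular speed at r₂: v₂ = √(μ/r₂) = 2.5731814 km/s.
Transfer-orbit speed at r₂: v_a = √[μ(2/r₂ − 1/a_t)] = 1.2401328 km/s.
Second burn Δv₂ = |v₂ − v_a| = 1.333049 km/s.
Total Δv = Δv₁ + Δv₂ = 3.673 km/s.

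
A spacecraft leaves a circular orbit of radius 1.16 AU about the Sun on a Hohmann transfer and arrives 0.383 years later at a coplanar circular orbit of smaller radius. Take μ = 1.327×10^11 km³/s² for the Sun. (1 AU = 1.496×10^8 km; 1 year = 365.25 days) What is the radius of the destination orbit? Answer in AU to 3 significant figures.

In km: r₁ = 1.16 × 1.496×10^8 = 1.73536×10^8 km.
Transfer time t = 0.383 years × 365.25 × 86400 s = 1.20865608×10^7 s, and t = π√(a_t³/μ).
So a_t = (μ t²/π²)^(1/3) = (1.327×10^11 × (1.20865608×10^7)² / π²)^(1/3) = 1.2523×10^8 km.
Since a_t = (r₁ + r₂)/2, r₂ = 2a_t − r₁ = 2×1.2523×10^8 − 1.73536×10^8 = 7.6924×10^7 km.
In AU: r₂ = 7.6924×10^7 / 1.496×10^8 = 0.514 AU.

r₂ = 0.514 AU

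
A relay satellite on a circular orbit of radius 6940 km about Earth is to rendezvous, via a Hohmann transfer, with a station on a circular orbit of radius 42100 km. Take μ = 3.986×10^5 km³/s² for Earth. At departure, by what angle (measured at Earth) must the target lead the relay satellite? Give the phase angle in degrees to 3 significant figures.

φ = 100°

The Hohmann ellipse has a_t = (r₁ + r₂)/2 = 24520 km.
Transfer time t = π√(a_t³/μ) = 19106 s.
Target angular speed ω₂ = √(μ/r₂³) = 7.3088×10^-5 rad/s.
Angle swept by the target during transfer: ω₂·t = 1.3964 rad = 80.01°.
Arrival is 180° from departure on the ellipse, so φ = 180° − 80.01° = 100°.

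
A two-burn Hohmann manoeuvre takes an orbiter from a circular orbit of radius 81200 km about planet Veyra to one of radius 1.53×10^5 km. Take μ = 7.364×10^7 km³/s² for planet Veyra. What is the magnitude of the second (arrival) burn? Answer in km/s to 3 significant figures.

The Hohmann ellipse has a_t = (r₁ + r₂)/2 = 1.171×10^5 km.
On the circular orbit at r = 1.530×10^5 km, v_c = √(μ/r) = 21.94 km/s.
Vis-viva on the transfer ellipse at r = 1.530×10^5 km gives v_t = √[μ(2/r − 1/a_t)] = 18.27 km/s.
Δv₂ = |v_t − v_c| = |18.27 − 21.94| = 3.670 km/s.

Δv₂ = 3.67 km/s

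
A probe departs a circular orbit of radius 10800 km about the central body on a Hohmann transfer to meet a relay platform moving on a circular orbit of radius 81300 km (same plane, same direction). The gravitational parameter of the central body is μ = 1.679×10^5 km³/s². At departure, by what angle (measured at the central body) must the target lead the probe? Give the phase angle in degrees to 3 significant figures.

φ = 103°

Transfer-ellipse semi-major axis a_t = (r₁ + r₂)/2 = (10800 + 81300)/2 = 46050 km.
Transfer time t = π√(a_t³/μ) = 75765 s.
Target angular speed ω₂ = √(μ/r₂³) = 1.7676×10^-5 rad/s.
Angle swept by the target during transfer: ω₂·t = 1.3392 rad = 76.73°.
Arrival is 180° from departure on the ellipse, so φ = 180° − 76.73° = 103°.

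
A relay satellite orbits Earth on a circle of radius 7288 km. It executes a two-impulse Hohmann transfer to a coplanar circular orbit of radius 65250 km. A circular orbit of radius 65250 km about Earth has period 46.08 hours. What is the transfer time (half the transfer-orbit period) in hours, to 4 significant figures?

t = 9.548 hours

From Kepler's third law T² = 4π²r³/μ at r = 65250 km, T = 46.08 hours = 46.08 × 3600 s = 1.65888×10^5 s: μ = 4π²r³/T² = 3.98539×10^5 km³/s².
Transfer-ellipse semi-major axis a_t = (r₁ + r₂)/2 = (7288 + 65250)/2 = 36269 km.
Half the transfer-orbit period gives t = π√(a_t³/μ) = 34373 s.
Converting: 34373 s ÷ 3600 s/hour = 9.548 hours.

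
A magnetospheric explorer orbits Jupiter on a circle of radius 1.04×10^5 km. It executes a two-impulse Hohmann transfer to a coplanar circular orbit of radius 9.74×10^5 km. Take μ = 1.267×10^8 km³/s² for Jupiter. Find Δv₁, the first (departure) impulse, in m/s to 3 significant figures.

Semi-major axis of the transfer orbit: a_t = (1.040×10^5 + 9.740×10^5)/2 = 5.390×10^5 km.
Circular speed at r = 1.040×10^5 km: v_c = √(μ/r) = 34.90 km/s.
Vis-viva on the transfer ellipse at r = 1.040×10^5 km gives v_t = √[μ(2/r − 1/a_t)] = 46.92 km/s.
Δv₁ = |v_t − v_c| = |46.92 − 34.90| = 12.02 km/s.

Δv₁ = 12000 m/s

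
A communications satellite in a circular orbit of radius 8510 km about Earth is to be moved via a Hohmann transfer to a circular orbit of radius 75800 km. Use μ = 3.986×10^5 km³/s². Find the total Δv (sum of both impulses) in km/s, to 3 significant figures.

Δv = 3.60 km/s

Transfer-ellipse semi-major axis a_t = (r₁ + r₂)/2 = (8510 + 75800)/2 = 42155 km.
Circular speed at r₁: v₁ = √(μ/r₁) = √(3.986×10^5/8510) = 6.844 km/s.
On the transfer ellipse at r₁, vis-viva gives v_p = √[μ(2/r₁ − 1/a_t)] = 9.177 km/s.
First burn Δv₁ = |v_p − v₁| = 2.333 km/s.
Circular speed at r₂: v₂ = √(μ/r₂) = 2.293 km/s.
Transfer-orbit speed at r₂: v_a = √[μ(2/r₂ − 1/a_t)] = 1.030 km/s.
Second burn Δv₂ = |v₂ − v_a| = 1.263 km/s.
Δv = Δv₁ + Δv₂ = 2.333 + 1.263 = 3.596 km/s.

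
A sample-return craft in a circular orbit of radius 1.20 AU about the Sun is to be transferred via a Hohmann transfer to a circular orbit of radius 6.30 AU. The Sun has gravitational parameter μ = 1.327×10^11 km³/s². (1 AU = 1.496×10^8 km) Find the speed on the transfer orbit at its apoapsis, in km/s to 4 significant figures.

In km: r₁ = 1.20 × 1.496×10^8 = 1.7952×10^8 km; r₂ = 6.30 × 1.496×10^8 = 9.4248×10^8 km.
The Hohmann ellipse has a_t = (r₁ + r₂)/2 = 5.610×10^8 km.
At apoapsis, r = 9.4248×10^8 km.
Vis-viva: v = √[μ(2/r − 1/a_t)] = √[1.327×10^11 × (2/9.4248×10^8 − 1/5.610×10^8)] = 6.712 km/s.

v = 6.712 km/s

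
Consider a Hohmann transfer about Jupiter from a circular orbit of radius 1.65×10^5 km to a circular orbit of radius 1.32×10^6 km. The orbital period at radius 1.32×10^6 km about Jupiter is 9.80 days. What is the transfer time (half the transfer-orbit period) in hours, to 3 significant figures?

From Kepler's third law T² = 4π²r³/μ at r = 1.32×10^6 km, T = 9.80 days = 9.80 × 86400 s = 8.4672×10^5 s: μ = 4π²r³/T² = 1.26649×10^8 km³/s².
Transfer-ellipse semi-major axis a_t = (r₁ + r₂)/2 = (1.650×10^5 + 1.320×10^6)/2 = 7.425×10^5 km.
Transfer time t = π√(a_t³/μ) = π√((7.425×10^5)³ / 1.26649×10^8) = 1.786×10^5 s.
Converting: 1.786×10^5 s ÷ 3600 s/hour = 49.6 hours.

t = 49.6 hours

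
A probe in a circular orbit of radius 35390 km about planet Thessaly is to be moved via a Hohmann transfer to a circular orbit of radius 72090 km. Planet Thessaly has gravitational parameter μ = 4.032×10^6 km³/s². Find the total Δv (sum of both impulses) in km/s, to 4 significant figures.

Δv = 3.098 km/s

Transfer-ellipse semi-major axis a_t = (r₁ + r₂)/2 = (35390 + 72090)/2 = 53740 km.
At r₁ the circular-orbit speed is v₁ = √(μ/r₁) = 10.673823 km/s.
On the transfer ellipse at r₁, vis-viva equation gives v_p = √[μ(2/r₁ − 1/a_t)] = 12.362567 km/s.
First burn Δv₁ = |v_p − v₁| = 1.6887 km/s.
Circular speed at r₂: v₂ = √(μ/r₂) = 7.47864 km/s.
Transfer-orbit speed at r₂: v_a = √[μ(2/r₂ − 1/a_t)] = 6.06896 km/s.
Second burn Δv₂ = |v₂ − v_a| = 1.4097 km/s.
Total Δv = Δv₁ + Δv₂ = 3.098 km/s.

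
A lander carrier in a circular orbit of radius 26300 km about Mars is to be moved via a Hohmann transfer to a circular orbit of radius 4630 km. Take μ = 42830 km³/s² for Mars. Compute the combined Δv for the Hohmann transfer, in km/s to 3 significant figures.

Δv = 1.50 km/s

The Hohmann ellipse has a_t = (r₁ + r₂)/2 = 15465 km.
Circular speed at r₁: v₁ = √(μ/r₁) = √(42830/26300) = 1.27613 km/s.
On the transfer ellipse at r₁, v² = μ(2/r − 1/a) gives v_a = √[μ(2/r₁ − 1/a_t)] = 0.698251 km/s.
First burn Δv₁ = |v_a − v₁| = 0.5779 km/s.
Circular speed at r₂: v₂ = √(μ/r₂) = 3.0415 km/s.
Transfer-orbit speed at r₂: v_p = √[μ(2/r₂ − 1/a_t)] = 3.9663 km/s.
Second burn Δv₂ = |v₂ − v_p| = 0.9248 km/s.
Δv = Δv₁ + Δv₂ = 0.5779 + 0.9248 = 1.503 km/s.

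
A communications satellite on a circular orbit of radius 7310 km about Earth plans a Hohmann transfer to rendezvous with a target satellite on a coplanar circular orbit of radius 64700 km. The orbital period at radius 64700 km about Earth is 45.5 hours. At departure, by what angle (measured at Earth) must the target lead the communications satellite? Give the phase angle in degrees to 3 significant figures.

φ = 105°

From Kepler's third law T² = 4π²r³/μ at r = 64700 km, T = 45.5 hours = 45.5 × 3600 s = 1.638×10^5 s: μ = 4π²r³/T² = 3.98515×10^5 km³/s².
Semi-major axis of the transfer orbit: a_t = (7310 + 64700)/2 = 36005 km.
Transfer time t = π√(a_t³/μ) = 33999.4 s.
Target angular speed ω₂ = √(μ/r₂³) = 3.83589×10^-5 rad/s.
Angle swept by the target during transfer: ω₂·t = 1.30418 rad = 74.72°.
The communications satellite traverses 180° on the transfer ellipse, so the target must lead by 180° − 74.72° = 105°.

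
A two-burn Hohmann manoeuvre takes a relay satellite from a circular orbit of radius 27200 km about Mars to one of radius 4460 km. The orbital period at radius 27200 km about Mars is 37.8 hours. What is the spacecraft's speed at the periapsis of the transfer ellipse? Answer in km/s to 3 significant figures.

From Kepler's third law T² = 4π²r³/μ at r = 27200 km, T = 37.8 hours = 37.8 × 3600 s = 1.3608×10^5 s: μ = 4π²r³/T² = 42902.0 km³/s².
Transfer-ellipse semi-major axis a_t = (r₁ + r₂)/2 = (27200 + 4460)/2 = 15830 km.
The periapsis of the transfer ellipse is at r = 4460 km.
Vis-viva: v = √[μ(2/r − 1/a_t)] = √[42902.0 × (2/4460 − 1/15830)] = 4.066 km/s.

v = 4.07 km/s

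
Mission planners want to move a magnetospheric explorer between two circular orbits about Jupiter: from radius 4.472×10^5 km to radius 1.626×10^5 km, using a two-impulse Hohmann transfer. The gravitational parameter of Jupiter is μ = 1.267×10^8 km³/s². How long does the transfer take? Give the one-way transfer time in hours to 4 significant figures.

Transfer-ellipse semi-major axis a_t = (r₁ + r₂)/2 = (4.472×10^5 + 1.626×10^5)/2 = 3.049×10^5 km.
By Kepler's third law the transfer-orbit period is T = 2π√(a_t³/μ), so t = T/2 = 46990 s.
Converting: 46990 s ÷ 3600 s/hour = 13.05 hours.

t = 13.05 hours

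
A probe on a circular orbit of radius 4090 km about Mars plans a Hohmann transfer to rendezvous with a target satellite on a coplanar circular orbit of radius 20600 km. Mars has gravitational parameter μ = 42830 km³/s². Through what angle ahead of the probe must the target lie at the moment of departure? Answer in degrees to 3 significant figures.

φ = 96.5°

The Hohmann ellipse has a_t = (r₁ + r₂)/2 = 12345 km.
The half-period of the transfer ellipse is t = π√(a_t³/μ) = 20820 s.
The target's mean motion on its circular orbit is ω₂ = √(μ/r₂³) = 7.000×10^-5 rad/s.
Angle swept by the target during transfer: ω₂·t = 1.4574 rad = 83.50°.
Arrival is 180° from departure on the ellipse, so φ = 180° − 83.50° = 96.5°.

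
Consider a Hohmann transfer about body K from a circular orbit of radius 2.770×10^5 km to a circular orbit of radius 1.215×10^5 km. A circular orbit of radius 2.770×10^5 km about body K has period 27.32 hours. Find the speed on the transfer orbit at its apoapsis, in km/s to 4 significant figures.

From Kepler's third law T² = 4π²r³/μ at r = 2.770×10^5 km, T = 27.32 hours = 27.32 × 3600 s = 98352 s: μ = 4π²r³/T² = 8.67426×10^7 km³/s².
The Hohmann ellipse has a_t = (r₁ + r₂)/2 = 1.9925×10^5 km.
At apoapsis, r = 2.770×10^5 km.
Applying v² = μ(2/r − 1/a_t): v = 13.82 km/s.

v = 13.82 km/s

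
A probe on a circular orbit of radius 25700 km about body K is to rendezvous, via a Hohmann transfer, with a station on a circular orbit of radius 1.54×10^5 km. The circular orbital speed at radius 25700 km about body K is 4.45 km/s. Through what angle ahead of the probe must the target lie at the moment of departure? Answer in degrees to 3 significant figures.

From the circular-orbit relation v² = μ/r at r = 25700 km: μ = v²r = (4.45)² × 25700 = 5.08924×10^5 km³/s².
Semi-major axis of the transfer orbit: a_t = (25700 + 1.540×10^5)/2 = 89850 km.
The half-period of the transfer ellipse is t = π√(a_t³/μ) = 1.186043×10^5 s.
Target angular speed ω₂ = √(μ/r₂³) = 1.180444×10^-5 rad/s.
Angle swept by the target during transfer: ω₂·t = 1.4001 rad = 80.22°.
The probe traverses 180° on the transfer ellipse, so the target must lead by 180° − 80.22° = 99.8°.

φ = 99.8°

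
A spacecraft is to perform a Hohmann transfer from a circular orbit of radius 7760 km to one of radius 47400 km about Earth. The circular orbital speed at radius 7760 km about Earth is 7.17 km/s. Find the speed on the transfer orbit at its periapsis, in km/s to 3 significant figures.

From the circular-orbit relation v² = μ/r at r = 7760 km: μ = v²r = (7.17)² × 7760 = 3.98933×10^5 km³/s².
The Hohmann ellipse has a_t = (r₁ + r₂)/2 = 27580 km.
The periapsis of the transfer ellipse is at r = 7760 km.
Vis-viva: v = √[μ(2/r − 1/a_t)] = √[3.98933×10^5 × (2/7760 − 1/27580)] = 9.400 km/s.

v = 9.40 km/s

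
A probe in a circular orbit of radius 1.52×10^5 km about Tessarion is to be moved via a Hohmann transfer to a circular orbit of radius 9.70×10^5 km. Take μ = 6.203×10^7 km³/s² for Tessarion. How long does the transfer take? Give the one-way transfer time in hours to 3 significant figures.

t = 46.6 hours

Transfer-ellipse semi-major axis a_t = (r₁ + r₂)/2 = (1.520×10^5 + 9.700×10^5)/2 = 5.610×10^5 km.
Half the transfer-orbit period gives t = π√(a_t³/μ) = 1.676×10^5 s.
Converting: 1.676×10^5 s ÷ 3600 s/hour = 46.6 hours.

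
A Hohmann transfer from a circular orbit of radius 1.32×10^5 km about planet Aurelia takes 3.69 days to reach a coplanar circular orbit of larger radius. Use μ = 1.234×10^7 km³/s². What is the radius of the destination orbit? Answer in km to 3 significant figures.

r₂ = 8.74×10^5 km

Transfer time t = 3.69 days = 3.18816×10^5 s, and t = π√(a_t³/μ).
So a_t = (μ t²/π²)^(1/3) = (1.234×10^7 × (3.18816×10^5)² / π²)^(1/3) = 5.0277×10^5 km.
Since a_t = (r₁ + r₂)/2, r₂ = 2a_t − r₁ = 2×5.0277×10^5 − 1.320×10^5 = 8.7354×10^5 km.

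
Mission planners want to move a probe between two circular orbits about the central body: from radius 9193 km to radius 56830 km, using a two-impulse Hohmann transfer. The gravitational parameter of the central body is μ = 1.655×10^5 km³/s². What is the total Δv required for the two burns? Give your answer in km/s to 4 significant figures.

Semi-major axis of the transfer orbit: a_t = (9193 + 56830)/2 = 33011.5 km.
Circular speed at r₁: v₁ = √(μ/r₁) = √(1.655×10^5/9193) = 4.243 km/s.
On the transfer ellipse at r₁, v² = μ(2/r − 1/a) gives v_p = √[μ(2/r₁ − 1/a_t)] = 5.567 km/s.
First burn Δv₁ = |v_p − v₁| = 1.324 km/s.
At r₂, v₂ = √(μ/r₂) = 1.70652 km/s.
Transfer-orbit speed at r₂: v_a = √[μ(2/r₂ − 1/a_t)] = 0.900547 km/s.
Second burn Δv₂ = |v₂ − v_a| = 0.8060 km/s.
Δv = Δv₁ + Δv₂ = 1.324 + 0.8060 = 2.130 km/s.

Δv = 2.130 km/s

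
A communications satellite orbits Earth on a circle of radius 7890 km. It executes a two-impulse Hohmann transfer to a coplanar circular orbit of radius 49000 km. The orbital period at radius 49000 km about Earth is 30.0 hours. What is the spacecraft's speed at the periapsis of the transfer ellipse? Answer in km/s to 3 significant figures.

v = 9.32 km/s

From Kepler's third law T² = 4π²r³/μ at r = 49000 km, T = 30.0 hours = 30.0 × 3600 s = 1.080×10^5 s: μ = 4π²r³/T² = 3.98199×10^5 km³/s².
The Hohmann ellipse has a_t = (r₁ + r₂)/2 = 28445 km.
The periapsis of the transfer ellipse is at r = 7890 km.
Applying v² = μ(2/r − 1/a_t): v = 9.324 km/s.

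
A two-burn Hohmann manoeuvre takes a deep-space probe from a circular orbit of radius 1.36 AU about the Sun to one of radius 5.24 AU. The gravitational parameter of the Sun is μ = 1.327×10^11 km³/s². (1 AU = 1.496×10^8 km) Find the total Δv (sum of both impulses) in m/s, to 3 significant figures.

Δv = 11300 m/s

In km: r₁ = 1.36 × 1.496×10^8 = 2.03456×10^8 km; r₂ = 5.24 × 1.496×10^8 = 7.83904×10^8 km.
The Hohmann ellipse has a_t = (r₁ + r₂)/2 = 4.9368×10^8 km.
Circular speed at r₁: v₁ = √(μ/r₁) = √(1.327×10^11/2.03456×10^8) = 25.539 km/s.
Transfer-orbit speed at r₁ (v² = μ(2/r − 1/a)): v_p = √[μ(2/r₁ − 1/a_t)] = 32.182 km/s.
First burn Δv₁ = |v_p − v₁| = 6.643 km/s.
At r₂, v₂ = √(μ/r₂) = 13.0108 km/s.
Transfer-orbit speed at r₂: v_a = √[μ(2/r₂ − 1/a_t)] = 8.35250 km/s.
Second burn Δv₂ = |v₂ − v_a| = 4.658 km/s.
Δv = Δv₁ + Δv₂ = 6.643 + 4.658 = 11.30 km/s.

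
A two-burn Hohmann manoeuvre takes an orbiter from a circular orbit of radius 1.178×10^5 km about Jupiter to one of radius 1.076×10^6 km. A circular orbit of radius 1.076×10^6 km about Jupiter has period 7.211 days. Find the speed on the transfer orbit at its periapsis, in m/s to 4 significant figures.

From Kepler's third law T² = 4π²r³/μ at r = 1.076×10^6 km, T = 7.211 days = 7.211 × 86400 s = 6.230304×10^5 s: μ = 4π²r³/T² = 1.26700×10^8 km³/s².
Semi-major axis of the transfer orbit: a_t = (1.178×10^5 + 1.076×10^6)/2 = 5.969×10^5 km.
At periapsis, r = 1.178×10^5 km.
From the vis-viva equation, v = √[μ(2/r − 1/a_t)] = 44.03 km/s.

v = 44030 m/s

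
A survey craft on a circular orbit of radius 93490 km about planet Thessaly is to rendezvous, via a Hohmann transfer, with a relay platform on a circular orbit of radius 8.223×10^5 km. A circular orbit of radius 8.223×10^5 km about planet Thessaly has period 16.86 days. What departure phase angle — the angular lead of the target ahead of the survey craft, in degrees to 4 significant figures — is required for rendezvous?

φ = 105.2°

From Kepler's third law T² = 4π²r³/μ at r = 8.223×10^5 km, T = 16.86 days = 16.86 × 86400 s = 1.456704×10^6 s: μ = 4π²r³/T² = 1.03445×10^7 km³/s².
The Hohmann ellipse has a_t = (r₁ + r₂)/2 = 4.57895×10^5 km.
Transfer time t = π√(a_t³/μ) = 3.02653×10^5 s.
Target angular speed ω₂ = √(μ/r₂³) = 4.31329×10^-6 rad/s.
Angle swept by the target during transfer: ω₂·t = 1.30543 rad = 74.80°.
The survey craft traverses 180° on the transfer ellipse, so the target must lead by 180° − 74.80° = 105.2°.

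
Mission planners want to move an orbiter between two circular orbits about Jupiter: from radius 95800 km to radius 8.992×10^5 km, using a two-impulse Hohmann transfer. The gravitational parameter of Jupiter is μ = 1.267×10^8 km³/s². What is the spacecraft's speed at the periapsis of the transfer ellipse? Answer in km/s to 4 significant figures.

Transfer-ellipse semi-major axis a_t = (r₁ + r₂)/2 = (95800 + 8.992×10^5)/2 = 4.975×10^5 km.
At periapsis, r = 95800 km.
Applying v² = μ(2/r − 1/a_t): v = 48.89 km/s.

v = 48.89 km/s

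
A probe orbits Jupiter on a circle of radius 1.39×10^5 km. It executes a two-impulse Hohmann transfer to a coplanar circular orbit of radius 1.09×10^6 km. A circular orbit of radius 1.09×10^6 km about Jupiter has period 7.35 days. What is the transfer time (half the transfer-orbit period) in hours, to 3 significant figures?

t = 37.3 hours

From Kepler's third law T² = 4π²r³/μ at r = 1.09×10^6 km, T = 7.35 days = 7.35 × 86400 s = 6.3504×10^5 s: μ = 4π²r³/T² = 1.26776×10^8 km³/s².
Transfer-ellipse semi-major axis a_t = (r₁ + r₂)/2 = (1.390×10^5 + 1.090×10^6)/2 = 6.145×10^5 km.
Transfer time t = π√(a_t³/μ) = π√((6.145×10^5)³ / 1.26776×10^8) = 1.344×10^5 s.
Converting: 1.344×10^5 s ÷ 3600 s/hour = 37.3 hours.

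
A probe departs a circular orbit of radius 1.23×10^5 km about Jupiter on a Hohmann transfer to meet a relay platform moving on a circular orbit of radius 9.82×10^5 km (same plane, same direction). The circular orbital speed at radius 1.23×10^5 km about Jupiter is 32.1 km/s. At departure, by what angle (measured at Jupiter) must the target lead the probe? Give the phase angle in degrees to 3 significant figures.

φ = 104°

From the circular-orbit relation v² = μ/r at r = 1.23×10^5 km: μ = v²r = (32.1)² × 1.23×10^5 = 1.26740×10^8 km³/s².
The Hohmann ellipse has a_t = (r₁ + r₂)/2 = 5.525×10^5 km.
Transfer time t = π√(a_t³/μ) = 1.1460×10^5 s.
The target's mean motion on its circular orbit is ω₂ = √(μ/r₂³) = 1.1569×10^-5 rad/s.
Angle swept by the target during transfer: ω₂·t = 1.3258 rad = 75.96°.
The probe traverses 180° on the transfer ellipse, so the target must lead by 180° − 75.96° = 104°.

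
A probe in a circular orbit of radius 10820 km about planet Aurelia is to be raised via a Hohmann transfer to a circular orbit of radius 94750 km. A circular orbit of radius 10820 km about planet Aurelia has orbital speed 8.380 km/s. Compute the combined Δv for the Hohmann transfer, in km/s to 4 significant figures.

Δv = 4.397 km/s

From the circular-orbit relation v² = μ/r at r = 10820 km: μ = v²r = (8.380)² × 10820 = 7.59828×10^5 km³/s².
Transfer-ellipse semi-major axis a_t = (r₁ + r₂)/2 = (10820 + 94750)/2 = 52785 km.
Circular speed at r₁: v₁ = √(μ/r₁) = √(7.59828×10^5/10820) = 8.3800 km/s.
On the transfer ellipse at r₁, v² = μ(2/r − 1/a) gives v_p = √[μ(2/r₁ − 1/a_t)] = 11.227 km/s.
First burn Δv₁ = |v_p − v₁| = 2.847 km/s.
Circular speed at r₂: v₂ = √(μ/r₂) = 2.832 km/s.
Transfer-orbit speed at r₂: v_a = √[μ(2/r₂ − 1/a_t)] = 1.282 km/s.
Second burn Δv₂ = |v₂ − v_a| = 1.550 km/s.
Total Δv = Δv₁ + Δv₂ = 4.397 km/s.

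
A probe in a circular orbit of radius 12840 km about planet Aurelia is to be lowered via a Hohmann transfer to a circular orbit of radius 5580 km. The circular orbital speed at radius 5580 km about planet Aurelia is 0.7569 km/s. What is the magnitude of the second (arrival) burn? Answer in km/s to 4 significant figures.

Δv₂ = 0.1368 km/s

From the circular-orbit relation v² = μ/r at r = 5580 km: μ = v²r = (0.7569)² × 5580 = 3196.77 km³/s².
Semi-major axis of the transfer orbit: a_t = (12840 + 5580)/2 = 9210 km.
Circular speed at r = 5580 km: v_c = √(μ/r) = 0.7569 km/s.
Transfer-orbit speed at the same r (vis-viva, a = a_t): v_t = √[μ(2/r − 1/a_t)] = 0.8937 km/s.
Δv₂ = |v_t − v_c| = |0.8937 − 0.7569| = 0.1368 km/s.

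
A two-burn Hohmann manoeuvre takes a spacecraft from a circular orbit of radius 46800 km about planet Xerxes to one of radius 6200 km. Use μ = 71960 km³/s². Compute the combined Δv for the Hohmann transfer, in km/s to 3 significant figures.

Δv = 1.76 km/s

Semi-major axis of the transfer orbit: a_t = (46800 + 6200)/2 = 26500 km.
Circular speed at r₁: v₁ = √(μ/r₁) = √(71960/46800) = 1.240 km/s.
On the transfer ellipse at r₁, v² = μ(2/r − 1/a) gives v_a = √[μ(2/r₁ − 1/a_t)] = 0.5998 km/s.
First burn Δv₁ = |v_a − v₁| = 0.6402 km/s.
At r₂, v₂ = √(μ/r₂) = 3.4068 km/s.
Transfer-orbit speed at r₂: v_p = √[μ(2/r₂ − 1/a_t)] = 4.5274 km/s.
Second burn Δv₂ = |v₂ − v_p| = 1.121 km/s.
Δv = Δv₁ + Δv₂ = 0.6402 + 1.121 = 1.761 km/s.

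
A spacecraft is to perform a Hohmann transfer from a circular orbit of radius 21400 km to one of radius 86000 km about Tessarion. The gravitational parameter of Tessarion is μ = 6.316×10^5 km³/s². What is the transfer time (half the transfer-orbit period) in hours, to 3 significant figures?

Semi-major axis of the transfer orbit: a_t = (21400 + 86000)/2 = 53700 km.
By Kepler's third law the transfer-orbit period is T = 2π√(a_t³/μ), so t = T/2 = 49190 s.
Converting: 49190 s ÷ 3600 s/hour = 13.7 hours.

t = 13.7 hours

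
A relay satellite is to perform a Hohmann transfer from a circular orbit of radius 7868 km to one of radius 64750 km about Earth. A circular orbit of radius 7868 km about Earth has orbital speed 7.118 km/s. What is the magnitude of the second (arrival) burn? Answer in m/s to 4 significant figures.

From the circular-orbit relation v² = μ/r at r = 7868 km: μ = v²r = (7.118)² × 7868 = 3.98639×10^5 km³/s².
The Hohmann ellipse has a_t = (r₁ + r₂)/2 = 36309 km.
On the circular orbit at r = 64750 km, v_c = √(μ/r) = 2.481 km/s.
Vis-viva on the transfer ellipse at r = 64750 km gives v_t = √[μ(2/r − 1/a_t)] = 1.155 km/s.
Δv₂ = |v_t − v_c| = |1.155 − 2.481| = 1.326 km/s.

Δv₂ = 1326 m/s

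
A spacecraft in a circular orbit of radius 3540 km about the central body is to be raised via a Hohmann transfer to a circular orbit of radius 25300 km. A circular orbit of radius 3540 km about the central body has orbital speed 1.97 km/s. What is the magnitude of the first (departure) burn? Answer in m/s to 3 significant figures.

Δv₁ = 639 m/s

From the circular-orbit relation v² = μ/r at r = 3540 km: μ = v²r = (1.97)² × 3540 = 13738.4 km³/s².
The Hohmann ellipse has a_t = (r₁ + r₂)/2 = 14420 km.
Circular speed at r = 3540 km: v_c = √(μ/r) = 1.9700 km/s.
Vis-viva on the transfer ellipse at r = 3540 km gives v_t = √[μ(2/r − 1/a_t)] = 2.6094 km/s.
Δv₁ = |v_t − v_c| = |2.6094 − 1.9700| = 0.6394 km/s.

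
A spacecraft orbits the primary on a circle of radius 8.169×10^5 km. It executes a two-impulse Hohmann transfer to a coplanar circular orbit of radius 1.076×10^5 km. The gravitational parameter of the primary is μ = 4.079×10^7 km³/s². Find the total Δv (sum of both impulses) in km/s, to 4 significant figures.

Δv = 10.07 km/s

The Hohmann ellipse has a_t = (r₁ + r₂)/2 = 4.6225×10^5 km.
Circular speed at r₁: v₁ = √(μ/r₁) = √(4.079×10^7/8.169×10^5) = 7.066 km/s.
On the transfer ellipse at r₁, vis-viva gives v_a = √[μ(2/r₁ − 1/a_t)] = 3.409 km/s.
First burn Δv₁ = |v_a − v₁| = 3.657 km/s.
At r₂, v₂ = √(μ/r₂) = 19.470 km/s.
Transfer-orbit speed at r₂: v_p = √[μ(2/r₂ − 1/a_t)] = 25.883 km/s.
Second burn Δv₂ = |v₂ − v_p| = 6.413 km/s.
Δv = Δv₁ + Δv₂ = 3.657 + 6.413 = 10.07 km/s.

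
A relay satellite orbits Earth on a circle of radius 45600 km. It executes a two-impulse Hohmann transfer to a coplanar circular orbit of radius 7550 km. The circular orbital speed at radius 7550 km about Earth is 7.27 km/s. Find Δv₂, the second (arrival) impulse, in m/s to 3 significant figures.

Δv₂ = 2250 m/s

From the circular-orbit relation v² = μ/r at r = 7550 km: μ = v²r = (7.27)² × 7550 = 3.99039×10^5 km³/s².
Transfer-ellipse semi-major axis a_t = (r₁ + r₂)/2 = (45600 + 7550)/2 = 26575 km.
On the circular orbit at r = 7550 km, v_c = √(μ/r) = 7.270 km/s.
Vis-viva on the transfer ellipse at r = 7550 km gives v_t = √[μ(2/r − 1/a_t)] = 9.523 km/s.
Δv₂ = |v_t − v_c| = |9.523 − 7.270| = 2.253 km/s.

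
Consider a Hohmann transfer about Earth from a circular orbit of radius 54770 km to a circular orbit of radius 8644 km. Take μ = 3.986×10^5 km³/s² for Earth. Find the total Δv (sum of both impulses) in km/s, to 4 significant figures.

Δv = 3.423 km/s

The Hohmann ellipse has a_t = (r₁ + r₂)/2 = 31707 km.
Circular speed at r₁: v₁ = √(μ/r₁) = √(3.986×10^5/54770) = 2.698 km/s.
On the transfer ellipse at r₁, vis-viva equation gives v_a = √[μ(2/r₁ − 1/a_t)] = 1.409 km/s.
First burn Δv₁ = |v_a − v₁| = 1.289 km/s.
Circular speed at r₂: v₂ = √(μ/r₂) = 6.791 km/s.
Transfer-orbit speed at r₂: v_p = √[μ(2/r₂ − 1/a_t)] = 8.925 km/s.
Second burn Δv₂ = |v₂ − v_p| = 2.134 km/s.
Total Δv = Δv₁ + Δv₂ = 3.423 km/s.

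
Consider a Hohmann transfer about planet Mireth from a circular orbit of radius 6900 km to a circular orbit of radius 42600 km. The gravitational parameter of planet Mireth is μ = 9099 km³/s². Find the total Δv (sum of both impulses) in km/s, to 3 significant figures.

Semi-major axis of the transfer orbit: a_t = (6900 + 42600)/2 = 24750 km.
Circular speed at r₁: v₁ = √(μ/r₁) = √(9099/6900) = 1.14834 km/s.
Transfer-orbit speed at r₁ (vis-viva): v_p = √[μ(2/r₁ − 1/a_t)] = 1.50657 km/s.
First burn Δv₁ = |v_p − v₁| = 0.35823 km/s.
At r₂, v₂ = √(μ/r₂) = 0.46216 km/s.
Transfer-orbit speed at r₂: v_a = √[μ(2/r₂ − 1/a_t)] = 0.24402 km/s.
Second burn Δv₂ = |v₂ − v_a| = 0.21814 km/s.
Total Δv = Δv₁ + Δv₂ = 0.5764 km/s.

Δv = 0.576 km/s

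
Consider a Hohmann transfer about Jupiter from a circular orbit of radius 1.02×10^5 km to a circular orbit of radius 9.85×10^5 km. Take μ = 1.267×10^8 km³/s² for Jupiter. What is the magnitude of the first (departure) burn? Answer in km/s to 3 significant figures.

Δv₁ = 12.2 km/s

The Hohmann ellipse has a_t = (r₁ + r₂)/2 = 5.435×10^5 km.
On the circular orbit at r = 1.020×10^5 km, v_c = √(μ/r) = 35.244 km/s.
Vis-viva on the transfer ellipse at r = 1.020×10^5 km gives v_t = √[μ(2/r − 1/a_t)] = 47.447 km/s.
Δv₁ = |v_t − v_c| = |47.447 − 35.244| = 12.20 km/s.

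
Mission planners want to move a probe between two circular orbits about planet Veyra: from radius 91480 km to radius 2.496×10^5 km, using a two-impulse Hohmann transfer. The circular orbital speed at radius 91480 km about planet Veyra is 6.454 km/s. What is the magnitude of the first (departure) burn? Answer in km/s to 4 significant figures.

From the circular-orbit relation v² = μ/r at r = 91480 km: μ = v²r = (6.454)² × 91480 = 3.81052×10^6 km³/s².
The Hohmann ellipse has a_t = (r₁ + r₂)/2 = 1.7054×10^5 km.
On the circular orbit at r = 91480 km, v_c = √(μ/r) = 6.454 km/s.
Transfer-orbit speed at the same r (vis-viva, a = a_t): v_t = √[μ(2/r − 1/a_t)] = 7.808 km/s.
Δv₁ = |v_t − v_c| = |7.808 − 6.454| = 1.354 km/s.

Δv₁ = 1.354 km/s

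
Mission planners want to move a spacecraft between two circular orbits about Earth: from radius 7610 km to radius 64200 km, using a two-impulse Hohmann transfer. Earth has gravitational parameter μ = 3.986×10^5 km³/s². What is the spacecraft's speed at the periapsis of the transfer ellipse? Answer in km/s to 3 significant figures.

v = 9.68 km/s

The Hohmann ellipse has a_t = (r₁ + r₂)/2 = 35905 km.
The periapsis of the transfer ellipse is at r = 7610 km.
Applying v² = μ(2/r − 1/a_t): v = 9.678 km/s.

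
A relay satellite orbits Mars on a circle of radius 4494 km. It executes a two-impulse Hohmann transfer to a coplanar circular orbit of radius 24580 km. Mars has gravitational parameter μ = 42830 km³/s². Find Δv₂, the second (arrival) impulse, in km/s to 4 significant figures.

The Hohmann ellipse has a_t = (r₁ + r₂)/2 = 14537 km.
On the circular orbit at r = 24580 km, v_c = √(μ/r) = 1.320 km/s.
Vis-viva on the transfer ellipse at r = 24580 km gives v_t = √[μ(2/r − 1/a_t)] = 0.7339 km/s.
Δv₂ = |v_t − v_c| = |0.7339 − 1.320| = 0.5861 km/s.

Δv₂ = 0.5861 km/s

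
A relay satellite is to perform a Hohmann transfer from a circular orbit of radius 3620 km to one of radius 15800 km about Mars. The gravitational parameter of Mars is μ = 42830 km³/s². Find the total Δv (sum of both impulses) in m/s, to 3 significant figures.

Transfer-ellipse semi-major axis a_t = (r₁ + r₂)/2 = (3620 + 15800)/2 = 9710 km.
At r₁ the circular-orbit speed is v₁ = √(μ/r₁) = 3.440 km/s.
Transfer-orbit speed at r₁ (vis-viva): v_p = √[μ(2/r₁ − 1/a_t)] = 4.388 km/s.
First burn Δv₁ = |v_p − v₁| = 0.9480 km/s.
Circular speed at r₂: v₂ = √(μ/r₂) = 1.646438 km/s.
Transfer-orbit speed at r₂: v_a = √[μ(2/r₂ − 1/a_t)] = 1.005287 km/s.
Second burn Δv₂ = |v₂ − v_a| = 0.6412 km/s.
Δv = Δv₁ + Δv₂ = 0.9480 + 0.6412 = 1.589 km/s.

Δv = 1590 m/s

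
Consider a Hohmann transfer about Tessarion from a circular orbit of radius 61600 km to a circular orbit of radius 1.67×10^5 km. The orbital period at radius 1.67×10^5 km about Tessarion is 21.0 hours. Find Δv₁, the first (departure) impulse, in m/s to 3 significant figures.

Δv₁ = 4770 m/s

From Kepler's third law T² = 4π²r³/μ at r = 1.67×10^5 km, T = 21.0 hours = 21.0 × 3600 s = 75600 s: μ = 4π²r³/T² = 3.21711×10^7 km³/s².
Semi-major axis of the transfer orbit: a_t = (61600 + 1.670×10^5)/2 = 1.143×10^5 km.
On the circular orbit at r = 61600 km, v_c = √(μ/r) = 22.85 km/s.
Vis-viva on the transfer ellipse at r = 61600 km gives v_t = √[μ(2/r − 1/a_t)] = 27.62 km/s.
Δv₁ = |v_t − v_c| = |27.62 − 22.85| = 4.770 km/s.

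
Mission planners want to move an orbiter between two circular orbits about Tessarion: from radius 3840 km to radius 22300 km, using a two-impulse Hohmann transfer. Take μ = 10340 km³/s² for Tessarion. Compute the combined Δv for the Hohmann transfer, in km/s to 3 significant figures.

Δv = 0.814 km/s

Transfer-ellipse semi-major axis a_t = (r₁ + r₂)/2 = (3840 + 22300)/2 = 13070 km.
Circular speed at r₁: v₁ = √(μ/r₁) = √(10340/3840) = 1.6409 km/s.
Transfer-orbit speed at r₁ (vis-viva): v_p = √[μ(2/r₁ − 1/a_t)] = 2.1434 km/s.
First burn Δv₁ = |v_p − v₁| = 0.5025 km/s.
At r₂, v₂ = √(μ/r₂) = 0.6809 km/s.
Transfer-orbit speed at r₂: v_a = √[μ(2/r₂ − 1/a_t)] = 0.3691 km/s.
Second burn Δv₂ = |v₂ − v_a| = 0.3118 km/s.
Δv = Δv₁ + Δv₂ = 0.5025 + 0.3118 = 0.8143 km/s.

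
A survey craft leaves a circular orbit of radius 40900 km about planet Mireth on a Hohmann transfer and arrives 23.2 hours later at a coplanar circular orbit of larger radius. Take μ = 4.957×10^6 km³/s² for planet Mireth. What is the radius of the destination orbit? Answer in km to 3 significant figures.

r₂ = 2.63×10^5 km

Transfer time t = 23.2 hours = 83520 s, and t = π√(a_t³/μ).
So a_t = (μ t²/π²)^(1/3) = (4.957×10^6 × (83520)² / π²)^(1/3) = 1.5188×10^5 km.
Since a_t = (r₁ + r₂)/2, r₂ = 2a_t − r₁ = 2×1.5188×10^5 − 40900 = 2.6286×10^5 km.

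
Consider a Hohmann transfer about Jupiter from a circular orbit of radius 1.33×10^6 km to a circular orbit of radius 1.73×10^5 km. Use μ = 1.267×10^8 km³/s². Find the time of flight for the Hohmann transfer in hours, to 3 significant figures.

The Hohmann ellipse has a_t = (r₁ + r₂)/2 = 7.515×10^5 km.
By Kepler's third law the transfer-orbit period is T = 2π√(a_t³/μ), so t = T/2 = 1.818×10^5 s.
Converting: 1.818×10^5 s ÷ 3600 s/hour = 50.5 hours.

t = 50.5 hours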